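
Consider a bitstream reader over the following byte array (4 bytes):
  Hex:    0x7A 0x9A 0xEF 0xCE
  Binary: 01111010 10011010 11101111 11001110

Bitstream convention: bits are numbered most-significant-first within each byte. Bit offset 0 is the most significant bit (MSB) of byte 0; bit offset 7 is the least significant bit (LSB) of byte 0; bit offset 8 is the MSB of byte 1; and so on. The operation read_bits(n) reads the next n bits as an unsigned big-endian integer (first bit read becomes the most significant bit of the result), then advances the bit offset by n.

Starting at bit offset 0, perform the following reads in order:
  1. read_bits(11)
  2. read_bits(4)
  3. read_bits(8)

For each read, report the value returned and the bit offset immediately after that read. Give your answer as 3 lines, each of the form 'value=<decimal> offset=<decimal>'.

Read 1: bits[0:11] width=11 -> value=980 (bin 01111010100); offset now 11 = byte 1 bit 3; 21 bits remain
Read 2: bits[11:15] width=4 -> value=13 (bin 1101); offset now 15 = byte 1 bit 7; 17 bits remain
Read 3: bits[15:23] width=8 -> value=119 (bin 01110111); offset now 23 = byte 2 bit 7; 9 bits remain

Answer: value=980 offset=11
value=13 offset=15
value=119 offset=23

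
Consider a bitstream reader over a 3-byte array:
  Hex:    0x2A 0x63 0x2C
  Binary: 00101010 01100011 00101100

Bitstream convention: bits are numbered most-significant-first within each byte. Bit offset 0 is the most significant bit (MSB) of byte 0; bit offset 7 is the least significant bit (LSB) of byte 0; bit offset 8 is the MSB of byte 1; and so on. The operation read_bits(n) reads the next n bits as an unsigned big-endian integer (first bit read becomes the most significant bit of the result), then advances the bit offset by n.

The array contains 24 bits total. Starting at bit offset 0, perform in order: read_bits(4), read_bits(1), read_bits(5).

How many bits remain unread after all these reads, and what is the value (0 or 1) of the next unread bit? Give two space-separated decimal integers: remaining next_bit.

Read 1: bits[0:4] width=4 -> value=2 (bin 0010); offset now 4 = byte 0 bit 4; 20 bits remain
Read 2: bits[4:5] width=1 -> value=1 (bin 1); offset now 5 = byte 0 bit 5; 19 bits remain
Read 3: bits[5:10] width=5 -> value=9 (bin 01001); offset now 10 = byte 1 bit 2; 14 bits remain

Answer: 14 1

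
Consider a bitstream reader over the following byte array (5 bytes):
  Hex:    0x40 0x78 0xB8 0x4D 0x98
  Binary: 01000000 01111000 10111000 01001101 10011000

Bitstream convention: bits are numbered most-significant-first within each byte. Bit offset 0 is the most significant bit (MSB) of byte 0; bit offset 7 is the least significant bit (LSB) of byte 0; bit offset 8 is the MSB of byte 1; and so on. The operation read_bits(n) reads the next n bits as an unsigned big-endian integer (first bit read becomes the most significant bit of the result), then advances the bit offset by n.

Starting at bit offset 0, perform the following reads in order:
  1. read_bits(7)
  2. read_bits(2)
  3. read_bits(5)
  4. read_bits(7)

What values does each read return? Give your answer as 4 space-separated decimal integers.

Read 1: bits[0:7] width=7 -> value=32 (bin 0100000); offset now 7 = byte 0 bit 7; 33 bits remain
Read 2: bits[7:9] width=2 -> value=0 (bin 00); offset now 9 = byte 1 bit 1; 31 bits remain
Read 3: bits[9:14] width=5 -> value=30 (bin 11110); offset now 14 = byte 1 bit 6; 26 bits remain
Read 4: bits[14:21] width=7 -> value=23 (bin 0010111); offset now 21 = byte 2 bit 5; 19 bits remain

Answer: 32 0 30 23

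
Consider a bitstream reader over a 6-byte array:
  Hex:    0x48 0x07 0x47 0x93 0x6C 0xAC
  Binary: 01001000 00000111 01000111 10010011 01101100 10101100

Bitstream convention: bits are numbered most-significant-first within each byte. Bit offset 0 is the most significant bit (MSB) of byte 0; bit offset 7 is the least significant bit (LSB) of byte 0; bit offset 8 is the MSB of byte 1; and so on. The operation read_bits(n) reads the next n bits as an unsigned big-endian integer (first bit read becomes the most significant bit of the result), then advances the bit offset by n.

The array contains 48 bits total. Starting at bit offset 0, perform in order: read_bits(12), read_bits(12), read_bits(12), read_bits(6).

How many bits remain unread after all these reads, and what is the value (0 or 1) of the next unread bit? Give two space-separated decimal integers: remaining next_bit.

Read 1: bits[0:12] width=12 -> value=1152 (bin 010010000000); offset now 12 = byte 1 bit 4; 36 bits remain
Read 2: bits[12:24] width=12 -> value=1863 (bin 011101000111); offset now 24 = byte 3 bit 0; 24 bits remain
Read 3: bits[24:36] width=12 -> value=2358 (bin 100100110110); offset now 36 = byte 4 bit 4; 12 bits remain
Read 4: bits[36:42] width=6 -> value=50 (bin 110010); offset now 42 = byte 5 bit 2; 6 bits remain

Answer: 6 1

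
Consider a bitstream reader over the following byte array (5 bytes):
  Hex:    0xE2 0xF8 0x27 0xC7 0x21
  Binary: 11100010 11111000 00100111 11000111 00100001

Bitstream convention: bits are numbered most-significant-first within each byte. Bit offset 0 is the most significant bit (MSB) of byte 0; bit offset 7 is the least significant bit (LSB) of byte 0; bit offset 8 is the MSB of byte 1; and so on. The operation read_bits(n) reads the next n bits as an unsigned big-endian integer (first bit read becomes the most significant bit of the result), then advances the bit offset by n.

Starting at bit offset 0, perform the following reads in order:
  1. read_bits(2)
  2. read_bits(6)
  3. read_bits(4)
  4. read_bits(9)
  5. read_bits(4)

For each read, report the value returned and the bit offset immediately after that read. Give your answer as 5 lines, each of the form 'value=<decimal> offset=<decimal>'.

Read 1: bits[0:2] width=2 -> value=3 (bin 11); offset now 2 = byte 0 bit 2; 38 bits remain
Read 2: bits[2:8] width=6 -> value=34 (bin 100010); offset now 8 = byte 1 bit 0; 32 bits remain
Read 3: bits[8:12] width=4 -> value=15 (bin 1111); offset now 12 = byte 1 bit 4; 28 bits remain
Read 4: bits[12:21] width=9 -> value=260 (bin 100000100); offset now 21 = byte 2 bit 5; 19 bits remain
Read 5: bits[21:25] width=4 -> value=15 (bin 1111); offset now 25 = byte 3 bit 1; 15 bits remain

Answer: value=3 offset=2
value=34 offset=8
value=15 offset=12
value=260 offset=21
value=15 offset=25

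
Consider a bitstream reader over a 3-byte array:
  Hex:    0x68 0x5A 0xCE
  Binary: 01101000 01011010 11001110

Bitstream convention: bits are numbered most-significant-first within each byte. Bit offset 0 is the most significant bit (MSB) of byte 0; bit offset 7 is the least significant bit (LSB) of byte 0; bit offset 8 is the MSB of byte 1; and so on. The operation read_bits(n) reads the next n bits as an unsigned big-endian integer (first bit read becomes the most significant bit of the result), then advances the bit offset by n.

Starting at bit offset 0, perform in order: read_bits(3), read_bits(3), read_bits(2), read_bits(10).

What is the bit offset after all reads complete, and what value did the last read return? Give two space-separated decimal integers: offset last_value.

Read 1: bits[0:3] width=3 -> value=3 (bin 011); offset now 3 = byte 0 bit 3; 21 bits remain
Read 2: bits[3:6] width=3 -> value=2 (bin 010); offset now 6 = byte 0 bit 6; 18 bits remain
Read 3: bits[6:8] width=2 -> value=0 (bin 00); offset now 8 = byte 1 bit 0; 16 bits remain
Read 4: bits[8:18] width=10 -> value=363 (bin 0101101011); offset now 18 = byte 2 bit 2; 6 bits remain

Answer: 18 363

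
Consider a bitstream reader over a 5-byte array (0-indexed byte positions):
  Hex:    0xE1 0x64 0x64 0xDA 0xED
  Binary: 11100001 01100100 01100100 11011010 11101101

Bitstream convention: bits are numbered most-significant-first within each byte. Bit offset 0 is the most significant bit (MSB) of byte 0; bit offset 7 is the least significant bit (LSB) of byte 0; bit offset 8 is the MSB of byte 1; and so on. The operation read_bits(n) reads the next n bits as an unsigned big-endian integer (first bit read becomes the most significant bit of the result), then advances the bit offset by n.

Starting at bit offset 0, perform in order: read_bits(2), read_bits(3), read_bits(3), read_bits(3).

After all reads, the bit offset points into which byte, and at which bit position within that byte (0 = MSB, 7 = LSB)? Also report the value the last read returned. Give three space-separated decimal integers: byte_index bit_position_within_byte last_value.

Answer: 1 3 3

Derivation:
Read 1: bits[0:2] width=2 -> value=3 (bin 11); offset now 2 = byte 0 bit 2; 38 bits remain
Read 2: bits[2:5] width=3 -> value=4 (bin 100); offset now 5 = byte 0 bit 5; 35 bits remain
Read 3: bits[5:8] width=3 -> value=1 (bin 001); offset now 8 = byte 1 bit 0; 32 bits remain
Read 4: bits[8:11] width=3 -> value=3 (bin 011); offset now 11 = byte 1 bit 3; 29 bits remain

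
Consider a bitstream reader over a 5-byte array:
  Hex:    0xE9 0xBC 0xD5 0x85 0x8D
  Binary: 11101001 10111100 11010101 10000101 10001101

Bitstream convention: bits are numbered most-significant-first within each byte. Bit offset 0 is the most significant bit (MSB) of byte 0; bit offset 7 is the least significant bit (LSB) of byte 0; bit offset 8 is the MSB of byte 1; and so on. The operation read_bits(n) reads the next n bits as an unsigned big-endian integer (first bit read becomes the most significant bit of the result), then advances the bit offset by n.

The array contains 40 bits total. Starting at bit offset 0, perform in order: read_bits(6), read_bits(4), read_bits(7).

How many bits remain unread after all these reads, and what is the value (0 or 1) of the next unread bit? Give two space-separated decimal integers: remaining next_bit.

Read 1: bits[0:6] width=6 -> value=58 (bin 111010); offset now 6 = byte 0 bit 6; 34 bits remain
Read 2: bits[6:10] width=4 -> value=6 (bin 0110); offset now 10 = byte 1 bit 2; 30 bits remain
Read 3: bits[10:17] width=7 -> value=121 (bin 1111001); offset now 17 = byte 2 bit 1; 23 bits remain

Answer: 23 1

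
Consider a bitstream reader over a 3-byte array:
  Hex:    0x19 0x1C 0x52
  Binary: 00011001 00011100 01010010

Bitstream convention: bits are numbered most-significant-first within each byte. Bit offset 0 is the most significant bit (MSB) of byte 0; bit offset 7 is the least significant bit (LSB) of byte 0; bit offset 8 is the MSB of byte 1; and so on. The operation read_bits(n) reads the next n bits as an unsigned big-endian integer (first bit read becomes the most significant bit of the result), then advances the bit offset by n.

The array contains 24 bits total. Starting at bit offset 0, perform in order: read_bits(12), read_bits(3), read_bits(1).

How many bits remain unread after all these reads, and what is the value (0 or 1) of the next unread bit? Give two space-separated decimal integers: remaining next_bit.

Answer: 8 0

Derivation:
Read 1: bits[0:12] width=12 -> value=401 (bin 000110010001); offset now 12 = byte 1 bit 4; 12 bits remain
Read 2: bits[12:15] width=3 -> value=6 (bin 110); offset now 15 = byte 1 bit 7; 9 bits remain
Read 3: bits[15:16] width=1 -> value=0 (bin 0); offset now 16 = byte 2 bit 0; 8 bits remain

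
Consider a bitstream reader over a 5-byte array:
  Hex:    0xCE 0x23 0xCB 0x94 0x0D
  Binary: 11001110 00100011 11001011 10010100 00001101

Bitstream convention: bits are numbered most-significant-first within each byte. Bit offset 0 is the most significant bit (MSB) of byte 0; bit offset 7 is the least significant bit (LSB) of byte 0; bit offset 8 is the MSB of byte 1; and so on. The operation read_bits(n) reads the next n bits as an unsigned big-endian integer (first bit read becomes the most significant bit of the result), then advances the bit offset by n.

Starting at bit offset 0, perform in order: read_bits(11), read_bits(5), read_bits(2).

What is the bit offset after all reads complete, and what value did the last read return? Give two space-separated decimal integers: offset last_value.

Read 1: bits[0:11] width=11 -> value=1649 (bin 11001110001); offset now 11 = byte 1 bit 3; 29 bits remain
Read 2: bits[11:16] width=5 -> value=3 (bin 00011); offset now 16 = byte 2 bit 0; 24 bits remain
Read 3: bits[16:18] width=2 -> value=3 (bin 11); offset now 18 = byte 2 bit 2; 22 bits remain

Answer: 18 3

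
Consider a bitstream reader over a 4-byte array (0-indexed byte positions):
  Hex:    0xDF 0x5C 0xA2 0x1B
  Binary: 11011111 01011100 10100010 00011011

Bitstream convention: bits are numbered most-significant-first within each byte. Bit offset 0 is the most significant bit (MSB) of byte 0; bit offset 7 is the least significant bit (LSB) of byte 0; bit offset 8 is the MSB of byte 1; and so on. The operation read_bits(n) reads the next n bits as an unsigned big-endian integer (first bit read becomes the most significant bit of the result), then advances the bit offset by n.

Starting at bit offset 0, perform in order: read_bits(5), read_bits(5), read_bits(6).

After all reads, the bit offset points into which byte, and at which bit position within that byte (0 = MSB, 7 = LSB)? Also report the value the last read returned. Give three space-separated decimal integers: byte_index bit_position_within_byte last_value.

Answer: 2 0 28

Derivation:
Read 1: bits[0:5] width=5 -> value=27 (bin 11011); offset now 5 = byte 0 bit 5; 27 bits remain
Read 2: bits[5:10] width=5 -> value=29 (bin 11101); offset now 10 = byte 1 bit 2; 22 bits remain
Read 3: bits[10:16] width=6 -> value=28 (bin 011100); offset now 16 = byte 2 bit 0; 16 bits remain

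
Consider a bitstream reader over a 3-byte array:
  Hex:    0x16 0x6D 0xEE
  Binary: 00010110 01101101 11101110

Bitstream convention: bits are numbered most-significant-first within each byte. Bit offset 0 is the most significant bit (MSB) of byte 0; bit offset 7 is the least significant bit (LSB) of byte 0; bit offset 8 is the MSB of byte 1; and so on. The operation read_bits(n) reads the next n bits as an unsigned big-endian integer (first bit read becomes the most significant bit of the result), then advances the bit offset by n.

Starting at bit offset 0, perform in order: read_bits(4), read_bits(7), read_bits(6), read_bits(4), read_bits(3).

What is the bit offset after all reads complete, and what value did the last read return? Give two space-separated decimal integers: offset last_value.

Answer: 24 6

Derivation:
Read 1: bits[0:4] width=4 -> value=1 (bin 0001); offset now 4 = byte 0 bit 4; 20 bits remain
Read 2: bits[4:11] width=7 -> value=51 (bin 0110011); offset now 11 = byte 1 bit 3; 13 bits remain
Read 3: bits[11:17] width=6 -> value=27 (bin 011011); offset now 17 = byte 2 bit 1; 7 bits remain
Read 4: bits[17:21] width=4 -> value=13 (bin 1101); offset now 21 = byte 2 bit 5; 3 bits remain
Read 5: bits[21:24] width=3 -> value=6 (bin 110); offset now 24 = byte 3 bit 0; 0 bits remain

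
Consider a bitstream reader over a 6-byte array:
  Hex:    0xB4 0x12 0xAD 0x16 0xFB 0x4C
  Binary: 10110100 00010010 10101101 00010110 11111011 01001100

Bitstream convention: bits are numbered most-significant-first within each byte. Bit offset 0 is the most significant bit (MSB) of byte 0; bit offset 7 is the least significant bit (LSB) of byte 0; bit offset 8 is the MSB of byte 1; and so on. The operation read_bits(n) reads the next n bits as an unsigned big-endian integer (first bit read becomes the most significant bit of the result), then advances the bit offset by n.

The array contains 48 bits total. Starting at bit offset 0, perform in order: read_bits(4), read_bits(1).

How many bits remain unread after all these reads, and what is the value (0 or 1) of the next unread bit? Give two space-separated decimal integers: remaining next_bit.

Read 1: bits[0:4] width=4 -> value=11 (bin 1011); offset now 4 = byte 0 bit 4; 44 bits remain
Read 2: bits[4:5] width=1 -> value=0 (bin 0); offset now 5 = byte 0 bit 5; 43 bits remain

Answer: 43 1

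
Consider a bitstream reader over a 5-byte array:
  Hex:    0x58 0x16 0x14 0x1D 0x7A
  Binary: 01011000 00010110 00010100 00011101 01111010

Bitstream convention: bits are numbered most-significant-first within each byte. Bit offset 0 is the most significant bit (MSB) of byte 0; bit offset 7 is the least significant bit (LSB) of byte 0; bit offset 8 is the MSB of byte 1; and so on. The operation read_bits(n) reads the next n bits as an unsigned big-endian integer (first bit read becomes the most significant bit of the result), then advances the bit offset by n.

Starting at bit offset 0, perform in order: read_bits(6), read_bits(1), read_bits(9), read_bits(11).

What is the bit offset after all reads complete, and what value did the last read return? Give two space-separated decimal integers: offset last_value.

Answer: 27 160

Derivation:
Read 1: bits[0:6] width=6 -> value=22 (bin 010110); offset now 6 = byte 0 bit 6; 34 bits remain
Read 2: bits[6:7] width=1 -> value=0 (bin 0); offset now 7 = byte 0 bit 7; 33 bits remain
Read 3: bits[7:16] width=9 -> value=22 (bin 000010110); offset now 16 = byte 2 bit 0; 24 bits remain
Read 4: bits[16:27] width=11 -> value=160 (bin 00010100000); offset now 27 = byte 3 bit 3; 13 bits remain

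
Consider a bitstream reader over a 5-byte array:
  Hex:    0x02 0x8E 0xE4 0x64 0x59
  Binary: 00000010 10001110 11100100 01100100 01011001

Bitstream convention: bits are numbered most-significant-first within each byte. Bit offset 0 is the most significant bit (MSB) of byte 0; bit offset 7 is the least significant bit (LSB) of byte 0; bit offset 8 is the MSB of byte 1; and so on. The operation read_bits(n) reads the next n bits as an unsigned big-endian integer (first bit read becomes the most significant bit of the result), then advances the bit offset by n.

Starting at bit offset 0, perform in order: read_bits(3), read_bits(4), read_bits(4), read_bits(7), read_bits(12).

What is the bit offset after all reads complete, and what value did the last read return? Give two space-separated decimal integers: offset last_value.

Answer: 30 2329

Derivation:
Read 1: bits[0:3] width=3 -> value=0 (bin 000); offset now 3 = byte 0 bit 3; 37 bits remain
Read 2: bits[3:7] width=4 -> value=1 (bin 0001); offset now 7 = byte 0 bit 7; 33 bits remain
Read 3: bits[7:11] width=4 -> value=4 (bin 0100); offset now 11 = byte 1 bit 3; 29 bits remain
Read 4: bits[11:18] width=7 -> value=59 (bin 0111011); offset now 18 = byte 2 bit 2; 22 bits remain
Read 5: bits[18:30] width=12 -> value=2329 (bin 100100011001); offset now 30 = byte 3 bit 6; 10 bits remain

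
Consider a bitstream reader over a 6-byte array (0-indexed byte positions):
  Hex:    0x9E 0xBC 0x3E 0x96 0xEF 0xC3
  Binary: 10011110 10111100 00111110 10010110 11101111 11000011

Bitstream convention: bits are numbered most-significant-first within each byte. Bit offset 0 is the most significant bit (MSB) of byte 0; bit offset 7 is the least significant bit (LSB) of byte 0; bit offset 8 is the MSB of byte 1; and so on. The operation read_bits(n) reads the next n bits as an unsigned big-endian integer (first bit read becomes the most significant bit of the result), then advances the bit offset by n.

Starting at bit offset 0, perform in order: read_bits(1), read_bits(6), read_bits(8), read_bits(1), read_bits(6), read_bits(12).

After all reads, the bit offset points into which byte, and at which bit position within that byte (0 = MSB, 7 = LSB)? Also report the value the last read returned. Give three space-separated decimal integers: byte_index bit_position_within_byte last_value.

Read 1: bits[0:1] width=1 -> value=1 (bin 1); offset now 1 = byte 0 bit 1; 47 bits remain
Read 2: bits[1:7] width=6 -> value=15 (bin 001111); offset now 7 = byte 0 bit 7; 41 bits remain
Read 3: bits[7:15] width=8 -> value=94 (bin 01011110); offset now 15 = byte 1 bit 7; 33 bits remain
Read 4: bits[15:16] width=1 -> value=0 (bin 0); offset now 16 = byte 2 bit 0; 32 bits remain
Read 5: bits[16:22] width=6 -> value=15 (bin 001111); offset now 22 = byte 2 bit 6; 26 bits remain
Read 6: bits[22:34] width=12 -> value=2651 (bin 101001011011); offset now 34 = byte 4 bit 2; 14 bits remain

Answer: 4 2 2651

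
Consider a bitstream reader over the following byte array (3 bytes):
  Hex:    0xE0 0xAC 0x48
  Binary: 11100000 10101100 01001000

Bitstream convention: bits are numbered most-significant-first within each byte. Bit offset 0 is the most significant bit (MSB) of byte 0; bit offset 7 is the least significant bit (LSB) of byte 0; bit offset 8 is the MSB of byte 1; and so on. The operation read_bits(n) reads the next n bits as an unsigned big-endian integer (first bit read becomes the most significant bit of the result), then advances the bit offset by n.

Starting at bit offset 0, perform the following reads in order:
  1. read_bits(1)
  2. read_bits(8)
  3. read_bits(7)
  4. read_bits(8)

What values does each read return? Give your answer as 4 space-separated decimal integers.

Answer: 1 193 44 72

Derivation:
Read 1: bits[0:1] width=1 -> value=1 (bin 1); offset now 1 = byte 0 bit 1; 23 bits remain
Read 2: bits[1:9] width=8 -> value=193 (bin 11000001); offset now 9 = byte 1 bit 1; 15 bits remain
Read 3: bits[9:16] width=7 -> value=44 (bin 0101100); offset now 16 = byte 2 bit 0; 8 bits remain
Read 4: bits[16:24] width=8 -> value=72 (bin 01001000); offset now 24 = byte 3 bit 0; 0 bits remain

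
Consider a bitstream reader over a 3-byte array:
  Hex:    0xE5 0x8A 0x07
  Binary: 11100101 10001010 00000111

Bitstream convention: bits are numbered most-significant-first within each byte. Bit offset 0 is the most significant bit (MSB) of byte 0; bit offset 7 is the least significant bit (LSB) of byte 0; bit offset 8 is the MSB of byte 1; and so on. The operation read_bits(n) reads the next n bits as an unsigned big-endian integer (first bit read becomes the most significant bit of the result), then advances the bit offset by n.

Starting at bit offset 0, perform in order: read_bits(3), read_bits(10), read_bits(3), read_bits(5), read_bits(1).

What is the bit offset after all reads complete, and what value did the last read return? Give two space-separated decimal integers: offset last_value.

Read 1: bits[0:3] width=3 -> value=7 (bin 111); offset now 3 = byte 0 bit 3; 21 bits remain
Read 2: bits[3:13] width=10 -> value=177 (bin 0010110001); offset now 13 = byte 1 bit 5; 11 bits remain
Read 3: bits[13:16] width=3 -> value=2 (bin 010); offset now 16 = byte 2 bit 0; 8 bits remain
Read 4: bits[16:21] width=5 -> value=0 (bin 00000); offset now 21 = byte 2 bit 5; 3 bits remain
Read 5: bits[21:22] width=1 -> value=1 (bin 1); offset now 22 = byte 2 bit 6; 2 bits remain

Answer: 22 1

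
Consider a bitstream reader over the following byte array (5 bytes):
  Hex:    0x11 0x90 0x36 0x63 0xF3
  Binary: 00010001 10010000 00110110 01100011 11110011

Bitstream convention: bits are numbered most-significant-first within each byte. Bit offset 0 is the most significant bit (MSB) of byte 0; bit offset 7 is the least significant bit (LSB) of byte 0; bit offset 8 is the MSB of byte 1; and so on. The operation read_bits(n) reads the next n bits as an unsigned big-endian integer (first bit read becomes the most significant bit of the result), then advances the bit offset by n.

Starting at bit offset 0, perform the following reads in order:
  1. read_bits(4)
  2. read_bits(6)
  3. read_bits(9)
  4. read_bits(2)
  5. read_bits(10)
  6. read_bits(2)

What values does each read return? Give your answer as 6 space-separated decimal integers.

Answer: 1 6 129 2 817 3

Derivation:
Read 1: bits[0:4] width=4 -> value=1 (bin 0001); offset now 4 = byte 0 bit 4; 36 bits remain
Read 2: bits[4:10] width=6 -> value=6 (bin 000110); offset now 10 = byte 1 bit 2; 30 bits remain
Read 3: bits[10:19] width=9 -> value=129 (bin 010000001); offset now 19 = byte 2 bit 3; 21 bits remain
Read 4: bits[19:21] width=2 -> value=2 (bin 10); offset now 21 = byte 2 bit 5; 19 bits remain
Read 5: bits[21:31] width=10 -> value=817 (bin 1100110001); offset now 31 = byte 3 bit 7; 9 bits remain
Read 6: bits[31:33] width=2 -> value=3 (bin 11); offset now 33 = byte 4 bit 1; 7 bits remain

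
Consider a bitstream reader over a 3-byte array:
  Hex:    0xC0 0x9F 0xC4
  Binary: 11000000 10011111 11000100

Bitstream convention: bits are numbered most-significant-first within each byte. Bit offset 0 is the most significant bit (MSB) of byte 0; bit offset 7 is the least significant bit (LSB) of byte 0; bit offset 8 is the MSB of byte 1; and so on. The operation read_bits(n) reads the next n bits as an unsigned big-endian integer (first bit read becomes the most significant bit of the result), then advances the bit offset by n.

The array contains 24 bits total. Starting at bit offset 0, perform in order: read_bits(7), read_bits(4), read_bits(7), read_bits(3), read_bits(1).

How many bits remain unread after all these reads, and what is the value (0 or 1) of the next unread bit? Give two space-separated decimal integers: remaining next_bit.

Answer: 2 0

Derivation:
Read 1: bits[0:7] width=7 -> value=96 (bin 1100000); offset now 7 = byte 0 bit 7; 17 bits remain
Read 2: bits[7:11] width=4 -> value=4 (bin 0100); offset now 11 = byte 1 bit 3; 13 bits remain
Read 3: bits[11:18] width=7 -> value=127 (bin 1111111); offset now 18 = byte 2 bit 2; 6 bits remain
Read 4: bits[18:21] width=3 -> value=0 (bin 000); offset now 21 = byte 2 bit 5; 3 bits remain
Read 5: bits[21:22] width=1 -> value=1 (bin 1); offset now 22 = byte 2 bit 6; 2 bits remain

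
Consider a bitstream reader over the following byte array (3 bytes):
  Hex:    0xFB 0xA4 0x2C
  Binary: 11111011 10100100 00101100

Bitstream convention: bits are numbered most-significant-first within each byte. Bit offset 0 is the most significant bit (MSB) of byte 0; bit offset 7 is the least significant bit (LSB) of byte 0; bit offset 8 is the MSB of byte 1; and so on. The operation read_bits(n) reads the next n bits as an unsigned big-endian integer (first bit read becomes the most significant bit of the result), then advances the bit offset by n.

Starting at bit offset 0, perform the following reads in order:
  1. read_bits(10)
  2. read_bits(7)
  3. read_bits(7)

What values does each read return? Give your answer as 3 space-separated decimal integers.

Answer: 1006 72 44

Derivation:
Read 1: bits[0:10] width=10 -> value=1006 (bin 1111101110); offset now 10 = byte 1 bit 2; 14 bits remain
Read 2: bits[10:17] width=7 -> value=72 (bin 1001000); offset now 17 = byte 2 bit 1; 7 bits remain
Read 3: bits[17:24] width=7 -> value=44 (bin 0101100); offset now 24 = byte 3 bit 0; 0 bits remain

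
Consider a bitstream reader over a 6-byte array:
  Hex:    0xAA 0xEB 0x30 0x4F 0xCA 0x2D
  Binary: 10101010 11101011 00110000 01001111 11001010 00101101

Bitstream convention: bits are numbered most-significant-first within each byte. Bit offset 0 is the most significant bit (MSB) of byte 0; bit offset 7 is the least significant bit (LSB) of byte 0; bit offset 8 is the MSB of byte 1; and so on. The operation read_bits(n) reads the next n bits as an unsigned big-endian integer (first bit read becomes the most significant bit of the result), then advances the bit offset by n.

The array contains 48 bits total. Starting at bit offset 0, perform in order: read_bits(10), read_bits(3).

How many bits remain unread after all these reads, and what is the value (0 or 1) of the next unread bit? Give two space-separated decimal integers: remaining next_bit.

Read 1: bits[0:10] width=10 -> value=683 (bin 1010101011); offset now 10 = byte 1 bit 2; 38 bits remain
Read 2: bits[10:13] width=3 -> value=5 (bin 101); offset now 13 = byte 1 bit 5; 35 bits remain

Answer: 35 0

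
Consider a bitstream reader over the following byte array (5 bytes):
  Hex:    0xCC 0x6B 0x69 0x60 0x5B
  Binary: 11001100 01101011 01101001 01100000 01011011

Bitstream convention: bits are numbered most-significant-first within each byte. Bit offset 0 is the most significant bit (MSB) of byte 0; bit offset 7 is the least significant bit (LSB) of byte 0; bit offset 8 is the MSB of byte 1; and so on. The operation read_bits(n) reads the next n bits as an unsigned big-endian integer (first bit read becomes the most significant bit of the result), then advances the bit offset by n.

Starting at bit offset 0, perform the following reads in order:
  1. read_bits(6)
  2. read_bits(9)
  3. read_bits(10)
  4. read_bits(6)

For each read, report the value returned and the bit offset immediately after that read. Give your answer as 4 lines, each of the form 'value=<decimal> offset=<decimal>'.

Read 1: bits[0:6] width=6 -> value=51 (bin 110011); offset now 6 = byte 0 bit 6; 34 bits remain
Read 2: bits[6:15] width=9 -> value=53 (bin 000110101); offset now 15 = byte 1 bit 7; 25 bits remain
Read 3: bits[15:25] width=10 -> value=722 (bin 1011010010); offset now 25 = byte 3 bit 1; 15 bits remain
Read 4: bits[25:31] width=6 -> value=48 (bin 110000); offset now 31 = byte 3 bit 7; 9 bits remain

Answer: value=51 offset=6
value=53 offset=15
value=722 offset=25
value=48 offset=31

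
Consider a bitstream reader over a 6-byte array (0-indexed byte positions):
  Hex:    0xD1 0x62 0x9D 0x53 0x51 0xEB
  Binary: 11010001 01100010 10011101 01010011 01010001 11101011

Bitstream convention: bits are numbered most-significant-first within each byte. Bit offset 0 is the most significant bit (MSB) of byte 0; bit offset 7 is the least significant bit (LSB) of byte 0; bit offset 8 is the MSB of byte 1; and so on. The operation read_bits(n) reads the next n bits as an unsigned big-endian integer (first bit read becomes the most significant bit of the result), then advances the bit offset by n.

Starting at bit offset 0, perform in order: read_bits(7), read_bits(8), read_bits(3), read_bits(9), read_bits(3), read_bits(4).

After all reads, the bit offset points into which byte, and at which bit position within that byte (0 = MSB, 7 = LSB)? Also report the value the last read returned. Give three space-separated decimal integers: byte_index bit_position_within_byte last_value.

Read 1: bits[0:7] width=7 -> value=104 (bin 1101000); offset now 7 = byte 0 bit 7; 41 bits remain
Read 2: bits[7:15] width=8 -> value=177 (bin 10110001); offset now 15 = byte 1 bit 7; 33 bits remain
Read 3: bits[15:18] width=3 -> value=2 (bin 010); offset now 18 = byte 2 bit 2; 30 bits remain
Read 4: bits[18:27] width=9 -> value=234 (bin 011101010); offset now 27 = byte 3 bit 3; 21 bits remain
Read 5: bits[27:30] width=3 -> value=4 (bin 100); offset now 30 = byte 3 bit 6; 18 bits remain
Read 6: bits[30:34] width=4 -> value=13 (bin 1101); offset now 34 = byte 4 bit 2; 14 bits remain

Answer: 4 2 13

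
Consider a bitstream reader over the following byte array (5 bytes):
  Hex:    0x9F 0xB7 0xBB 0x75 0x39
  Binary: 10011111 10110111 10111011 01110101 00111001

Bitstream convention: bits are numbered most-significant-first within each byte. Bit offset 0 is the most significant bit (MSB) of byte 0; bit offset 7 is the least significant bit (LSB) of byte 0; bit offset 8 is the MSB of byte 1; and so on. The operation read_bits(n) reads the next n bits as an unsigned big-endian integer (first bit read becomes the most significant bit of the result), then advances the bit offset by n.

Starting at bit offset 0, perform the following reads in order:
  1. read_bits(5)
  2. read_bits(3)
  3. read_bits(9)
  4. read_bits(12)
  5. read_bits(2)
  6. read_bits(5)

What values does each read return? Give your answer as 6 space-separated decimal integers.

Answer: 19 7 367 1902 2 19

Derivation:
Read 1: bits[0:5] width=5 -> value=19 (bin 10011); offset now 5 = byte 0 bit 5; 35 bits remain
Read 2: bits[5:8] width=3 -> value=7 (bin 111); offset now 8 = byte 1 bit 0; 32 bits remain
Read 3: bits[8:17] width=9 -> value=367 (bin 101101111); offset now 17 = byte 2 bit 1; 23 bits remain
Read 4: bits[17:29] width=12 -> value=1902 (bin 011101101110); offset now 29 = byte 3 bit 5; 11 bits remain
Read 5: bits[29:31] width=2 -> value=2 (bin 10); offset now 31 = byte 3 bit 7; 9 bits remain
Read 6: bits[31:36] width=5 -> value=19 (bin 10011); offset now 36 = byte 4 bit 4; 4 bits remain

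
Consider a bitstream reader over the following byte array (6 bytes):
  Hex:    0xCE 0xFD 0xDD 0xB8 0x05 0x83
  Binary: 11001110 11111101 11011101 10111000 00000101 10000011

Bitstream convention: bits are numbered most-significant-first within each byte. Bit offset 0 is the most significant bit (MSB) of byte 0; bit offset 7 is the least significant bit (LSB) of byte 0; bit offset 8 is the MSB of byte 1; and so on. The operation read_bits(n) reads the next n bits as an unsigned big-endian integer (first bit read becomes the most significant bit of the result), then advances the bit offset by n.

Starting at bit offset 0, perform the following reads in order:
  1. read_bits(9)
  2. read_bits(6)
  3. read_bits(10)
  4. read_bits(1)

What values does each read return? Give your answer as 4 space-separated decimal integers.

Answer: 413 62 955 0

Derivation:
Read 1: bits[0:9] width=9 -> value=413 (bin 110011101); offset now 9 = byte 1 bit 1; 39 bits remain
Read 2: bits[9:15] width=6 -> value=62 (bin 111110); offset now 15 = byte 1 bit 7; 33 bits remain
Read 3: bits[15:25] width=10 -> value=955 (bin 1110111011); offset now 25 = byte 3 bit 1; 23 bits remain
Read 4: bits[25:26] width=1 -> value=0 (bin 0); offset now 26 = byte 3 bit 2; 22 bits remain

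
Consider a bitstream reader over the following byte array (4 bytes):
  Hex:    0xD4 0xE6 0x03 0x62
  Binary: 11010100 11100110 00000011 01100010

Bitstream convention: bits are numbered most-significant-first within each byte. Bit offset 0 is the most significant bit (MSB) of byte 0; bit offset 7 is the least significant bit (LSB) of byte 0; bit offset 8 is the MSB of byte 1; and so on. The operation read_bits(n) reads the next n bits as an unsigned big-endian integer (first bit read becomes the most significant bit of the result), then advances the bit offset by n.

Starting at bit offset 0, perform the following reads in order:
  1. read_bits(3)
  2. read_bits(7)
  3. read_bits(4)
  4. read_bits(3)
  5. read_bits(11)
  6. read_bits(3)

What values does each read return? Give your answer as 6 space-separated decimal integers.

Read 1: bits[0:3] width=3 -> value=6 (bin 110); offset now 3 = byte 0 bit 3; 29 bits remain
Read 2: bits[3:10] width=7 -> value=83 (bin 1010011); offset now 10 = byte 1 bit 2; 22 bits remain
Read 3: bits[10:14] width=4 -> value=9 (bin 1001); offset now 14 = byte 1 bit 6; 18 bits remain
Read 4: bits[14:17] width=3 -> value=4 (bin 100); offset now 17 = byte 2 bit 1; 15 bits remain
Read 5: bits[17:28] width=11 -> value=54 (bin 00000110110); offset now 28 = byte 3 bit 4; 4 bits remain
Read 6: bits[28:31] width=3 -> value=1 (bin 001); offset now 31 = byte 3 bit 7; 1 bits remain

Answer: 6 83 9 4 54 1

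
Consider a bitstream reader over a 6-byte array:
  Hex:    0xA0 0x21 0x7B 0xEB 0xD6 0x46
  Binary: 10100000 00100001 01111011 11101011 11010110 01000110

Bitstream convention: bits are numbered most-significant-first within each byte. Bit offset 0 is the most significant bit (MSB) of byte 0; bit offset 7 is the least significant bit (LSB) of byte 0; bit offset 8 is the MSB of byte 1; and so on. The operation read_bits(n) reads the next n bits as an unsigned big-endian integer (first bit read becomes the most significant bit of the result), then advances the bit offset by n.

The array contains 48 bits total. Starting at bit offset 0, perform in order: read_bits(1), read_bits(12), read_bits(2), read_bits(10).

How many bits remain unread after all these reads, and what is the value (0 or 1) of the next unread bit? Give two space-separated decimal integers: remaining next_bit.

Answer: 23 1

Derivation:
Read 1: bits[0:1] width=1 -> value=1 (bin 1); offset now 1 = byte 0 bit 1; 47 bits remain
Read 2: bits[1:13] width=12 -> value=1028 (bin 010000000100); offset now 13 = byte 1 bit 5; 35 bits remain
Read 3: bits[13:15] width=2 -> value=0 (bin 00); offset now 15 = byte 1 bit 7; 33 bits remain
Read 4: bits[15:25] width=10 -> value=759 (bin 1011110111); offset now 25 = byte 3 bit 1; 23 bits remain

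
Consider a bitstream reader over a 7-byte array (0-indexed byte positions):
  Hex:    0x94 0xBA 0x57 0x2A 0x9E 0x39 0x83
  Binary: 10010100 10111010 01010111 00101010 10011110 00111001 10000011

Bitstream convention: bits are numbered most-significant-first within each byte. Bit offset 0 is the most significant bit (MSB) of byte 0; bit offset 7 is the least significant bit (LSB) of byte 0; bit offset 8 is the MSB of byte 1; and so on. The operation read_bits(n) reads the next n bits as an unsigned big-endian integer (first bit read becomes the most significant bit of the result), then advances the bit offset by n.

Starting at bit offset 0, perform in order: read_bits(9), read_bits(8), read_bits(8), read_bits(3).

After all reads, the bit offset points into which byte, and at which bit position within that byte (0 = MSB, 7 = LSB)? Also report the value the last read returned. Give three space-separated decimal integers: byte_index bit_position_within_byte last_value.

Read 1: bits[0:9] width=9 -> value=297 (bin 100101001); offset now 9 = byte 1 bit 1; 47 bits remain
Read 2: bits[9:17] width=8 -> value=116 (bin 01110100); offset now 17 = byte 2 bit 1; 39 bits remain
Read 3: bits[17:25] width=8 -> value=174 (bin 10101110); offset now 25 = byte 3 bit 1; 31 bits remain
Read 4: bits[25:28] width=3 -> value=2 (bin 010); offset now 28 = byte 3 bit 4; 28 bits remain

Answer: 3 4 2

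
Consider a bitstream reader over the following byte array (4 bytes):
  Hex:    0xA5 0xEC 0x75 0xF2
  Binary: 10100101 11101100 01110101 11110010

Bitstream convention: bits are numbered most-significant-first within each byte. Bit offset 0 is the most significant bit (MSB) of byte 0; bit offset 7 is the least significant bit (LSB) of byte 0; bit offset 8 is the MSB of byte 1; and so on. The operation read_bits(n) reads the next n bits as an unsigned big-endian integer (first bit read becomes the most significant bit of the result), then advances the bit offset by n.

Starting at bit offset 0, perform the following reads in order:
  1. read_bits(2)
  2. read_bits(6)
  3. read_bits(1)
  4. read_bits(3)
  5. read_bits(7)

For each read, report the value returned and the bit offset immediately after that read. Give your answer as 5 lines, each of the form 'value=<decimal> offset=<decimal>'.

Answer: value=2 offset=2
value=37 offset=8
value=1 offset=9
value=6 offset=12
value=99 offset=19

Derivation:
Read 1: bits[0:2] width=2 -> value=2 (bin 10); offset now 2 = byte 0 bit 2; 30 bits remain
Read 2: bits[2:8] width=6 -> value=37 (bin 100101); offset now 8 = byte 1 bit 0; 24 bits remain
Read 3: bits[8:9] width=1 -> value=1 (bin 1); offset now 9 = byte 1 bit 1; 23 bits remain
Read 4: bits[9:12] width=3 -> value=6 (bin 110); offset now 12 = byte 1 bit 4; 20 bits remain
Read 5: bits[12:19] width=7 -> value=99 (bin 1100011); offset now 19 = byte 2 bit 3; 13 bits remain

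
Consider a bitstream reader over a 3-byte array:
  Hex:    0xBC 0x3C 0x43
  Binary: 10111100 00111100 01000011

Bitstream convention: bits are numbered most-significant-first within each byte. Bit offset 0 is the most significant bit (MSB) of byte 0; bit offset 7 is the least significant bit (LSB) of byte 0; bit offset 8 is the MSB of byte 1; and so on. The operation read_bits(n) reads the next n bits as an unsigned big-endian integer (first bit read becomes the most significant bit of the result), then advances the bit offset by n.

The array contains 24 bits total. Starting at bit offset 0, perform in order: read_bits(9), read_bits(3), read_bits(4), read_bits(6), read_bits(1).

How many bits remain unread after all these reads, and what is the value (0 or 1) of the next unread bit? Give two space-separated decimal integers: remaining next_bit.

Read 1: bits[0:9] width=9 -> value=376 (bin 101111000); offset now 9 = byte 1 bit 1; 15 bits remain
Read 2: bits[9:12] width=3 -> value=3 (bin 011); offset now 12 = byte 1 bit 4; 12 bits remain
Read 3: bits[12:16] width=4 -> value=12 (bin 1100); offset now 16 = byte 2 bit 0; 8 bits remain
Read 4: bits[16:22] width=6 -> value=16 (bin 010000); offset now 22 = byte 2 bit 6; 2 bits remain
Read 5: bits[22:23] width=1 -> value=1 (bin 1); offset now 23 = byte 2 bit 7; 1 bits remain

Answer: 1 1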